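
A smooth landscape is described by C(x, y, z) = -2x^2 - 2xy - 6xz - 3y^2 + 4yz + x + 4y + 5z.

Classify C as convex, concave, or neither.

C is quadratic, so its Hessian is the constant matrix H = [[-4, -2, -6], [-2, -6, 4], [-6, 4, 0]].
Leading principal minors: -4, 20, 376.
Neither pattern holds ⇒ H is indefinite ⇒ neither convex nor concave.

neither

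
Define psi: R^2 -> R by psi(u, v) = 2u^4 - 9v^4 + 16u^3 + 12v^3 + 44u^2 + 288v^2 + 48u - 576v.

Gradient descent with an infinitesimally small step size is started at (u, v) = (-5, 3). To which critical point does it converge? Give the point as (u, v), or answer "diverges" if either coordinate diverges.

(-3, 1)

psi is separable, so gradient descent decouples: u follows -∂psi/∂u, v follows -∂psi/∂v.
∂psi/∂u = 8(u + 1)(u + 2)(u + 3); at u=-5 this is -192, so u increases.
∂psi/∂v = -36(v - 4)(v - 1)(v + 4); at v=3 this is 504, so v decreases.
u converges to its nearest critical value -3 (a local min of the u-part); v converges to 1. The iterate converges to (-3, 1).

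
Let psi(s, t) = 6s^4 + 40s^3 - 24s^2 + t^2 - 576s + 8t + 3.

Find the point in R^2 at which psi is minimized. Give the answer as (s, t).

psi(s,t) separates as P(s) + Q(t) + 3, so its minimum is min P + min Q + 3.
P'(s) = 24(s - 2)(s + 3)(s + 4) vanishes at s ∈ {-4, -3, 2}; Q'(t) = 2(t + 4) vanishes at t ∈ {-4}.
Local minima of P (where P''>0): P(-4)=896, P(2)=-832. Local minima of Q: Q(-4)=-16.
So the global minimum of psi is P(2) + Q(-4) + 3 = -832 − 16 + 3 = -845, attained at (2, -4).

(2, -4)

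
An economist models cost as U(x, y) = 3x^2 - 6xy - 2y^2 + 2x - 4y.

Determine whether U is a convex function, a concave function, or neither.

neither

U is quadratic, so its Hessian is the constant matrix H = [[6, -6], [-6, -4]].
det(H) = -60, tr(H) = 2.
det(H) < 0, so H is indefinite: neither convex nor concave.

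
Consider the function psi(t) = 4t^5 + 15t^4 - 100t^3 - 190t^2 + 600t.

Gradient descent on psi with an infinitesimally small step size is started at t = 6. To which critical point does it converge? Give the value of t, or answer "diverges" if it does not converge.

3

psi'(t) = 20(t - 3)(t - 1)(t + 2)(t + 5), so psi'(6) = 26400.
Gradient descent moves in the -psi' direction, i.e. t is decreasing.
The nearest critical point in that direction is t = 3, where psi'' = 1600 > 0 (a local minimum). The iterate converges there.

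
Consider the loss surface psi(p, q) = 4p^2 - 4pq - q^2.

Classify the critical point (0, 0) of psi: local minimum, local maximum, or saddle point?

The Hessian of psi is constant: H = [[8, -4], [-4, -2]].
det(H) = 8·(-2) − (-4)² = -32.
Since det(H) < 0, H is indefinite and the critical point is a saddle point.

saddle point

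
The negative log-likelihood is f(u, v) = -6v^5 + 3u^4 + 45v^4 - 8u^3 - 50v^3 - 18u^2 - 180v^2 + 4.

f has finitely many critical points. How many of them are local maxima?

f separates as a function of u plus a function of v, so ∇f=0 decouples.
∂f/∂u = 12u(u - 3)(u + 1) = 0 at u ∈ {-1, 0, 3}; ∂f/∂v = -30v(v - 4)(v - 3)(v + 1) = 0 at v ∈ {-1, 0, 3, 4}.
The Hessian is diagonal: diag(f_uu, f_vv). Second derivatives: f_uu(-1)=48, f_uu(0)=-36, f_uu(3)=144; f_vv(-1)=600, f_vv(0)=-360, f_vv(3)=360, f_vv(4)=-600.
Local maxima occur where both diagonal entries negative: (0, 0), (0, 4). Count: 2.

2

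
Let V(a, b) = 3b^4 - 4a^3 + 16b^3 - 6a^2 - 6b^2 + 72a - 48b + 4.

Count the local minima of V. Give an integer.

V separates as a function of a plus a function of b, so ∇V=0 decouples.
∂V/∂a = -12(a - 2)(a + 3) = 0 at a ∈ {-3, 2}; ∂V/∂b = 12(b - 1)(b + 1)(b + 4) = 0 at b ∈ {-4, -1, 1}.
The Hessian is diagonal: diag(V_aa, V_bb). Second derivatives: V_aa(-3)=60, V_aa(2)=-60; V_bb(-4)=180, V_bb(-1)=-72, V_bb(1)=120.
Local minima occur where both diagonal entries positive: (-3, -4), (-3, 1). Count: 2.

2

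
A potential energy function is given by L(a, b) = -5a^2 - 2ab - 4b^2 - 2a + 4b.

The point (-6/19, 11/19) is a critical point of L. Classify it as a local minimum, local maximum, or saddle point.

local maximum

The Hessian of L is constant: H = [[-10, -2], [-2, -8]].
det(H) = (-10)·(-8) − (-2)² = 76.
det(H) > 0 and tr(H) = -18 < 0, so H is negative definite and the point is a local maximum.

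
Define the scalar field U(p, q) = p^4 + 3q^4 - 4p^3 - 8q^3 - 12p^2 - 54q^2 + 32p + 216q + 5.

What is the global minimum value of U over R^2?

U(p,q) separates as A(p) + B(q) + 5, so its minimum is min A + min B + 5.
A'(p) = 4(p - 4)(p - 1)(p + 2) vanishes at p ∈ {-2, 1, 4}; B'(q) = 12(q - 3)(q - 2)(q + 3) vanishes at q ∈ {-3, 2, 3}.
Local minima of A (where A''>0): A(-2)=-64, A(4)=-64. Local minima of B: B(-3)=-675, B(3)=189.
So the global minimum of U is A(-2) + B(-3) + 5 = -64 − 675 + 5 = -734, attained at (-2, -3).

-734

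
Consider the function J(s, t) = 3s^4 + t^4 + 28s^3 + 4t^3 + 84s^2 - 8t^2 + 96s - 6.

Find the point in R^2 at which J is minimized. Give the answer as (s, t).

J(s,t) separates as P(s) + Q(t) − 6, so its minimum is min P + min Q − 6.
P'(s) = 12(s + 1)(s + 2)(s + 4) vanishes at s ∈ {-4, -2, -1}; Q'(t) = 4t(t - 1)(t + 4) vanishes at t ∈ {-4, 0, 1}.
Local minima of P (where P''>0): P(-4)=-64, P(-1)=-37. Local minima of Q: Q(-4)=-128, Q(1)=-3.
So the global minimum of J is P(-4) + Q(-4) − 6 = -64 − 128 − 6 = -198, attained at (-4, -4).

(-4, -4)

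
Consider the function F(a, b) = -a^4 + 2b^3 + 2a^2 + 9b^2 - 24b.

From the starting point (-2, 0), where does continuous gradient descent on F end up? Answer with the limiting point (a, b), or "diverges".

diverges

F is separable, so gradient descent decouples: a follows -∂F/∂a, b follows -∂F/∂b.
∂F/∂a = -4a(a - 1)(a + 1); at a=-2 this is 24, so a decreases.
∂F/∂b = 6(b - 1)(b + 4); at b=0 this is -24, so b increases.
The a-coordinate has no critical point in that direction and runs off to infinity.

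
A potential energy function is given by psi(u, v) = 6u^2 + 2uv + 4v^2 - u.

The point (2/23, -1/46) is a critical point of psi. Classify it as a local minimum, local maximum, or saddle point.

local minimum

The Hessian of psi is constant: H = [[12, 2], [2, 8]].
det(H) = 12·8 − 2² = 92.
det(H) > 0 and tr(H) = 20 > 0, so H is positive definite and the point is a local minimum.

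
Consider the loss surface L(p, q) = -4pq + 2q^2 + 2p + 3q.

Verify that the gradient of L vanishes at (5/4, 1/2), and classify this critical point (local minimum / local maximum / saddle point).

∇L = (-4q + 2, -4p + 4q + 3); substituting (5/4, 1/2) gives ∇L = (0, 0), so (5/4, 1/2) is indeed a critical point.
The Hessian of L is constant: H = [[0, -4], [-4, 4]].
det(H) = 0·4 − (-4)² = -16.
Since det(H) < 0, H is indefinite and the critical point is a saddle point.

saddle point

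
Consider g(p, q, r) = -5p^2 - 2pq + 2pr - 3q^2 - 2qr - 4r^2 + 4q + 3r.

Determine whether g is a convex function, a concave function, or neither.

concave

g is quadratic, so its Hessian is the constant matrix H = [[-10, -2, 2], [-2, -6, -2], [2, -2, -8]].
Leading principal minors: -10, 56, -368.
Signs alternate −, +, − ⇒ H ≺ 0 ⇒ concave.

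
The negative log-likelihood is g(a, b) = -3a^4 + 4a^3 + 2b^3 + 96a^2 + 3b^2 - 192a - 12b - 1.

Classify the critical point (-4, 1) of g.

saddle point

The mixed partial ∂²g/∂a∂b is 0, so the Hessian at any point is diag(g_aa, g_bb) = diag(12(-3a^2 + 2a + 16), 6(2b + 1)).
At (-4, 1): H = diag(-480, 18).
The eigenvalues have opposite signs, so H is indefinite: a saddle point.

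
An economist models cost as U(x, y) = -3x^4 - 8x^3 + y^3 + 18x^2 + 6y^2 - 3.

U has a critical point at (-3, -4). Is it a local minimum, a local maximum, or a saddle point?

The mixed partial ∂²U/∂x∂y is 0, so the Hessian at any point is diag(U_xx, U_yy) = diag(12(-3x^2 - 4x + 3), 6(y + 2)).
At (-3, -4): H = diag(-144, -12).
Both eigenvalues are negative, so H is negative definite: a local maximum.

local maximum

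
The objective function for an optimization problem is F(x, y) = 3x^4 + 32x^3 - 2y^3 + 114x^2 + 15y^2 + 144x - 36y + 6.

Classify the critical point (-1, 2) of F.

local minimum

The mixed partial ∂²F/∂x∂y is 0, so the Hessian at any point is diag(F_xx, F_yy) = diag(12(3x^2 + 16x + 19), 6(-2y + 5)).
At (-1, 2): H = diag(72, 6).
Both eigenvalues are positive, so H is positive definite: a local minimum.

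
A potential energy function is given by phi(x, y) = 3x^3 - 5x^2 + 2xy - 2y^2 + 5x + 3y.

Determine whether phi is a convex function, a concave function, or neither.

neither

The term 3x^3 is cubic, so the Hessian is not constant.
∂²phi/∂x² = 18x - 10, which takes both signs as x varies (negative for sufficiently negative x). A diagonal entry of the Hessian changing sign means the Hessian is neither positive- nor negative-semidefinite on all of R^2.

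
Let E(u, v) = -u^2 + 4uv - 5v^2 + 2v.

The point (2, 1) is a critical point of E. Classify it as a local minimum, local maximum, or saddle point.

The Hessian of E is constant: H = [[-2, 4], [4, -10]].
det(H) = (-2)·(-10) − 4² = 4.
det(H) > 0 and tr(H) = -12 < 0, so H is negative definite and the point is a local maximum.

local maximum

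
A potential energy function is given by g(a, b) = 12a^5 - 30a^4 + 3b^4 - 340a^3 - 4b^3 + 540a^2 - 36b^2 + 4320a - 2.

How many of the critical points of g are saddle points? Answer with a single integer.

6

g separates as a function of a plus a function of b, so ∇g=0 decouples.
∂g/∂a = 60(a - 4)(a - 3)(a + 2)(a + 3) = 0 at a ∈ {-3, -2, 3, 4}; ∂g/∂b = 12b(b - 3)(b + 2) = 0 at b ∈ {-2, 0, 3}.
The Hessian is diagonal: diag(g_aa, g_bb). Second derivatives: g_aa(-3)=-2520, g_aa(-2)=1800, g_aa(3)=-1800, g_aa(4)=2520; g_bb(-2)=120, g_bb(0)=-72, g_bb(3)=180.
Saddle points occur where the two diagonal entries have opposite signs: (-3, -2), (-3, 3), (-2, 0), (3, -2), (3, 3), (4, 0). Count: 6.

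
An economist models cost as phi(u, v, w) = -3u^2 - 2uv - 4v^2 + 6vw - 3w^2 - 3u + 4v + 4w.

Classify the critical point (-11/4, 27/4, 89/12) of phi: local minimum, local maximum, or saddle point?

The Hessian is constant: H = [[-6, -2, 0], [-2, -8, 6], [0, 6, -6]].
Leading principal minors: Δ₁ = -6, Δ₂ = 44, Δ₃ = -48.
The minors alternate sign starting negative (−, +, −), so H is negative definite: a local maximum.

local maximum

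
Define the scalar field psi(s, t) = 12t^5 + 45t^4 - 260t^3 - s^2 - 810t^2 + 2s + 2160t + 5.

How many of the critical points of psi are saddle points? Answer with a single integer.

psi separates as a function of s plus a function of t, so ∇psi=0 decouples.
∂psi/∂s = -2(s - 1) = 0 at s ∈ {1}; ∂psi/∂t = 60(t - 3)(t - 1)(t + 3)(t + 4) = 0 at t ∈ {-4, -3, 1, 3}.
The Hessian is diagonal: diag(psi_ss, psi_tt). Second derivatives: psi_ss(1)=-2; psi_tt(-4)=-2100, psi_tt(-3)=1440, psi_tt(1)=-2400, psi_tt(3)=5040.
Saddle points occur where the two diagonal entries have opposite signs: (1, -3), (1, 3). Count: 2.

2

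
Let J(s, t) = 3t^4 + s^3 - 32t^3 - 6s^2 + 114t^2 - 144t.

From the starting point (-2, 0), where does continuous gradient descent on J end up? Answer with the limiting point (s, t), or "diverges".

J is separable, so gradient descent decouples: s follows -∂J/∂s, t follows -∂J/∂t.
∂J/∂s = 3s(s - 4); at s=-2 this is 36, so s decreases.
∂J/∂t = 12(t - 4)(t - 3)(t - 1); at t=0 this is -144, so t increases.
The s-coordinate has no critical point in that direction and runs off to infinity.

diverges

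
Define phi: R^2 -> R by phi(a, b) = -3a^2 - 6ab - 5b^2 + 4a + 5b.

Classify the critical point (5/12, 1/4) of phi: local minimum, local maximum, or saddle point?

The Hessian of phi is constant: H = [[-6, -6], [-6, -10]].
det(H) = (-6)·(-10) − (-6)² = 24.
det(H) > 0 and tr(H) = -16 < 0, so H is negative definite and the point is a local maximum.

local maximum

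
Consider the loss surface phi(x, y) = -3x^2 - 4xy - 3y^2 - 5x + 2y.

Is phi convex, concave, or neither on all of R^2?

phi is quadratic, so its Hessian is the constant matrix H = [[-6, -4], [-4, -6]].
det(H) = 20, tr(H) = -12.
det(H) > 0 and tr(H) < 0, so H is negative definite everywhere: concave.

concave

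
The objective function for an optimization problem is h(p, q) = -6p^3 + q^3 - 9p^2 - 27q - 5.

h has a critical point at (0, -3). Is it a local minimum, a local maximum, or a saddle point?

The mixed partial ∂²h/∂p∂q is 0, so the Hessian at any point is diag(h_pp, h_qq) = diag(-18(2p + 1), 6q).
At (0, -3): H = diag(-18, -18).
Both eigenvalues are negative, so H is negative definite: a local maximum.

local maximum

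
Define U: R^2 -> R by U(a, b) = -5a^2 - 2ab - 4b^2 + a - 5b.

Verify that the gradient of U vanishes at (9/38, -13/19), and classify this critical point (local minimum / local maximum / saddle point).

∇U = (-10a - 2b + 1, -2a - 8b - 5); substituting (9/38, -13/19) gives ∇U = (0, 0), so (9/38, -13/19) is indeed a critical point.
The Hessian of U is constant: H = [[-10, -2], [-2, -8]].
det(H) = (-10)·(-8) − (-2)² = 76.
det(H) > 0 and tr(H) = -18 < 0, so H is negative definite and the point is a local maximum.

local maximum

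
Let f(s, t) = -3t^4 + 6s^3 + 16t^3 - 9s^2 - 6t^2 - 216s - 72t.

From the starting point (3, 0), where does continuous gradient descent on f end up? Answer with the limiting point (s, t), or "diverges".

f is separable, so gradient descent decouples: s follows -∂f/∂s, t follows -∂f/∂t.
∂f/∂s = 18(s - 4)(s + 3); at s=3 this is -108, so s increases.
∂f/∂t = -12(t - 3)(t - 2)(t + 1); at t=0 this is -72, so t increases.
s converges to its nearest critical value 4 (a local min of the s-part); t converges to 2. The iterate converges to (4, 2).

(4, 2)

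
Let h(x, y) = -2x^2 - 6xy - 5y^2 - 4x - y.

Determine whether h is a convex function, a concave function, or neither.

h is quadratic, so its Hessian is the constant matrix H = [[-4, -6], [-6, -10]].
det(H) = 4, tr(H) = -14.
det(H) > 0 and tr(H) < 0, so H is negative definite everywhere: concave.

concave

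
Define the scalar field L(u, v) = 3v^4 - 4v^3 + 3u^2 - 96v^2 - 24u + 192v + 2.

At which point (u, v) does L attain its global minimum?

(4, -4)

L(u,v) separates as P(u) + Q(v) + 2, so its minimum is min P + min Q + 2.
P'(u) = 6u - 24 vanishes at u ∈ {4}; Q'(v) = 12(v - 4)(v - 1)(v + 4) vanishes at v ∈ {-4, 1, 4}.
Local minima of P (where P''>0): P(4)=-48. Local minima of Q: Q(-4)=-1280, Q(4)=-256.
So the global minimum of L is P(4) + Q(-4) + 2 = -48 − 1280 + 2 = -1326, attained at (4, -4).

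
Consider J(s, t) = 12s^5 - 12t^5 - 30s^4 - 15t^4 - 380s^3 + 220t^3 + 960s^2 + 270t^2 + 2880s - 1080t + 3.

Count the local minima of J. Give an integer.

J separates as a function of s plus a function of t, so ∇J=0 decouples.
∂J/∂s = 60(s - 4)(s - 3)(s + 1)(s + 4) = 0 at s ∈ {-4, -1, 3, 4}; ∂J/∂t = -60(t - 3)(t - 1)(t + 2)(t + 3) = 0 at t ∈ {-3, -2, 1, 3}.
The Hessian is diagonal: diag(J_ss, J_tt). Second derivatives: J_ss(-4)=-10080, J_ss(-1)=3600, J_ss(3)=-1680, J_ss(4)=2400; J_tt(-3)=1440, J_tt(-2)=-900, J_tt(1)=1440, J_tt(3)=-3600.
Local minima occur where both diagonal entries positive: (-1, -3), (-1, 1), (4, -3), (4, 1). Count: 4.

4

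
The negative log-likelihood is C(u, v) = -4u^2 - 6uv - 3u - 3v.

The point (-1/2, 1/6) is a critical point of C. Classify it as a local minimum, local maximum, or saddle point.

saddle point

The Hessian of C is constant: H = [[-8, -6], [-6, 0]].
det(H) = (-8)·0 − (-6)² = -36.
Since det(H) < 0, H is indefinite and the critical point is a saddle point.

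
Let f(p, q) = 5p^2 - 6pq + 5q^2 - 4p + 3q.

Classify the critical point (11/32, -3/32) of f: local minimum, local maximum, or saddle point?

local minimum

The Hessian of f is constant: H = [[10, -6], [-6, 10]].
det(H) = 10·10 − (-6)² = 64.
det(H) > 0 and tr(H) = 20 > 0, so H is positive definite and the point is a local minimum.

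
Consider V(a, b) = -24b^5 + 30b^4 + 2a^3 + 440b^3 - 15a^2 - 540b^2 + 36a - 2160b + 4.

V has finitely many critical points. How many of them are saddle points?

4

V separates as a function of a plus a function of b, so ∇V=0 decouples.
∂V/∂a = 6(a - 3)(a - 2) = 0 at a ∈ {2, 3}; ∂V/∂b = -120(b - 3)(b - 2)(b + 1)(b + 3) = 0 at b ∈ {-3, -1, 2, 3}.
The Hessian is diagonal: diag(V_aa, V_bb). Second derivatives: V_aa(2)=-6, V_aa(3)=6; V_bb(-3)=7200, V_bb(-1)=-2880, V_bb(2)=1800, V_bb(3)=-2880.
Saddle points occur where the two diagonal entries have opposite signs: (2, -3), (2, 2), (3, -1), (3, 3). Count: 4.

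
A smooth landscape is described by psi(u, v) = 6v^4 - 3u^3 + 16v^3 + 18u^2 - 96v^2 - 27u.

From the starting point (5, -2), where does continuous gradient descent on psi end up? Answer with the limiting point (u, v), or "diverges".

diverges

psi is separable, so gradient descent decouples: u follows -∂psi/∂u, v follows -∂psi/∂v.
∂psi/∂u = -9(u - 3)(u - 1); at u=5 this is -72, so u increases.
∂psi/∂v = 24v(v - 2)(v + 4); at v=-2 this is 384, so v decreases.
The u-coordinate has no critical point in that direction and runs off to infinity.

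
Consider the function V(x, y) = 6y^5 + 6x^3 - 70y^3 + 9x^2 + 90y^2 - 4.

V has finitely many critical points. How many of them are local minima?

V separates as a function of x plus a function of y, so ∇V=0 decouples.
∂V/∂x = 18x(x + 1) = 0 at x ∈ {-1, 0}; ∂V/∂y = 30y(y - 2)(y - 1)(y + 3) = 0 at y ∈ {-3, 0, 1, 2}.
The Hessian is diagonal: diag(V_xx, V_yy). Second derivatives: V_xx(-1)=-18, V_xx(0)=18; V_yy(-3)=-1800, V_yy(0)=180, V_yy(1)=-120, V_yy(2)=300.
Local minima occur where both diagonal entries positive: (0, 0), (0, 2). Count: 2.

2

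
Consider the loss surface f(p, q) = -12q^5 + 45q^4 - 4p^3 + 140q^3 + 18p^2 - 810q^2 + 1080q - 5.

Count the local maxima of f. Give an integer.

2

f separates as a function of p plus a function of q, so ∇f=0 decouples.
∂f/∂p = -12p(p - 3) = 0 at p ∈ {0, 3}; ∂f/∂q = -60(q - 3)(q - 2)(q - 1)(q + 3) = 0 at q ∈ {-3, 1, 2, 3}.
The Hessian is diagonal: diag(f_pp, f_qq). Second derivatives: f_pp(0)=36, f_pp(3)=-36; f_qq(-3)=7200, f_qq(1)=-480, f_qq(2)=300, f_qq(3)=-720.
Local maxima occur where both diagonal entries negative: (3, 1), (3, 3). Count: 2.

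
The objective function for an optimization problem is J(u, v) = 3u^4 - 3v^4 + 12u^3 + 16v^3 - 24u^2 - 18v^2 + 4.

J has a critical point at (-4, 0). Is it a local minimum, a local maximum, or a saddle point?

The mixed partial ∂²J/∂u∂v is 0, so the Hessian at any point is diag(J_uu, J_vv) = diag(12(3u^2 + 6u - 4), 12(-3v^2 + 8v - 3)).
At (-4, 0): H = diag(240, -36).
The eigenvalues have opposite signs, so H is indefinite: a saddle point.

saddle point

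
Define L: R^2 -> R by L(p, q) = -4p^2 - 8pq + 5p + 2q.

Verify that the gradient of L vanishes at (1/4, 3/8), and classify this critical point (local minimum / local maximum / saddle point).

saddle point

∇L = (-8p - 8q + 5, -8p + 2); substituting (1/4, 3/8) gives ∇L = (0, 0), so (1/4, 3/8) is indeed a critical point.
The Hessian of L is constant: H = [[-8, -8], [-8, 0]].
det(H) = (-8)·0 − (-8)² = -64.
Since det(H) < 0, H is indefinite and the critical point is a saddle point.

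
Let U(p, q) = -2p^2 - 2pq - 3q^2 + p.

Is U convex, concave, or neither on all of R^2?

concave

U is quadratic, so its Hessian is the constant matrix H = [[-4, -2], [-2, -6]].
det(H) = 20, tr(H) = -10.
det(H) > 0 and tr(H) < 0, so H is negative definite everywhere: concave.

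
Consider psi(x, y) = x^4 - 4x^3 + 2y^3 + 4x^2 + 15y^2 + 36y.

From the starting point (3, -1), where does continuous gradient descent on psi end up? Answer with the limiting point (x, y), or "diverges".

(2, -2)

psi is separable, so gradient descent decouples: x follows -∂psi/∂x, y follows -∂psi/∂y.
∂psi/∂x = 4x(x - 2)(x - 1); at x=3 this is 24, so x decreases.
∂psi/∂y = 6(y + 2)(y + 3); at y=-1 this is 12, so y decreases.
x converges to its nearest critical value 2 (a local min of the x-part); y converges to -2. The iterate converges to (2, -2).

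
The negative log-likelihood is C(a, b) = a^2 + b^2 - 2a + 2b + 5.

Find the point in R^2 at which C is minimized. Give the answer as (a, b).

(1, -1)

C(a,b) separates as P(a) + Q(b) + 5, so its minimum is min P + min Q + 5.
P'(a) = 2a - 2 vanishes at a ∈ {1}; Q'(b) = 2b + 2 vanishes at b ∈ {-1}.
Local minima of P (where P''>0): P(1)=-1. Local minima of Q: Q(-1)=-1.
So the global minimum of C is P(1) + Q(-1) + 5 = -1 − 1 + 5 = 3, attained at (1, -1).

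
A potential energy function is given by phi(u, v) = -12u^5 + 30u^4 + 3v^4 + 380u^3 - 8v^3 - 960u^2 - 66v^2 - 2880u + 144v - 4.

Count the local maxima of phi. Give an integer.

2

phi separates as a function of u plus a function of v, so ∇phi=0 decouples.
∂phi/∂u = -60(u - 4)(u - 3)(u + 1)(u + 4) = 0 at u ∈ {-4, -1, 3, 4}; ∂phi/∂v = 12(v - 4)(v - 1)(v + 3) = 0 at v ∈ {-3, 1, 4}.
The Hessian is diagonal: diag(phi_uu, phi_vv). Second derivatives: phi_uu(-4)=10080, phi_uu(-1)=-3600, phi_uu(3)=1680, phi_uu(4)=-2400; phi_vv(-3)=336, phi_vv(1)=-144, phi_vv(4)=252.
Local maxima occur where both diagonal entries negative: (-1, 1), (4, 1). Count: 2.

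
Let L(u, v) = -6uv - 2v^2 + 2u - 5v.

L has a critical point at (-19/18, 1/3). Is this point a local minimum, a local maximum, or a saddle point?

The Hessian of L is constant: H = [[0, -6], [-6, -4]].
det(H) = 0·(-4) − (-6)² = -36.
Since det(H) < 0, H is indefinite and the critical point is a saddle point.

saddle point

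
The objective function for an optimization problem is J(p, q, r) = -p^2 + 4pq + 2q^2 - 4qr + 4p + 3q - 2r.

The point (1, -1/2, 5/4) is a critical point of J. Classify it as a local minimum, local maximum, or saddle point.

The Hessian is constant: H = [[-2, 4, 0], [4, 4, -4], [0, -4, 0]].
Leading principal minors: Δ₁ = -2, Δ₂ = -24, Δ₃ = 32.
The minors fit neither the all-positive nor the alternating-sign pattern, so H is indefinite: a saddle point.

saddle point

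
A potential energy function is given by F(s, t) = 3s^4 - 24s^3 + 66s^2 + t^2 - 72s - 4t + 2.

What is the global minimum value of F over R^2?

F(s,t) separates as P(s) + Q(t) + 2, so its minimum is min P + min Q + 2.
P'(s) = 12(s - 3)(s - 2)(s - 1) vanishes at s ∈ {1, 2, 3}; Q'(t) = 2(t - 2) vanishes at t ∈ {2}.
Local minima of P (where P''>0): P(1)=-27, P(3)=-27. Local minima of Q: Q(2)=-4.
So the global minimum of F is P(1) + Q(2) + 2 = -27 − 4 + 2 = -29, attained at (1, 2).

-29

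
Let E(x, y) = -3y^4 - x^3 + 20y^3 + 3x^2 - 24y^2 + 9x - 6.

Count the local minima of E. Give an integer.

E separates as a function of x plus a function of y, so ∇E=0 decouples.
∂E/∂x = -3(x - 3)(x + 1) = 0 at x ∈ {-1, 3}; ∂E/∂y = -12y(y - 4)(y - 1) = 0 at y ∈ {0, 1, 4}.
The Hessian is diagonal: diag(E_xx, E_yy). Second derivatives: E_xx(-1)=12, E_xx(3)=-12; E_yy(0)=-48, E_yy(1)=36, E_yy(4)=-144.
Local minima occur where both diagonal entries positive: (-1, 1). Count: 1.

1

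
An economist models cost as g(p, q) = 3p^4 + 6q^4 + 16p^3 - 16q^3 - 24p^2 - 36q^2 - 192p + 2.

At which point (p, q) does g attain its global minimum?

(2, 3)

g(p,q) separates as A(p) + B(q) + 2, so its minimum is min A + min B + 2.
A'(p) = 12(p - 2)(p + 2)(p + 4) vanishes at p ∈ {-4, -2, 2}; B'(q) = 24q(q - 3)(q + 1) vanishes at q ∈ {-1, 0, 3}.
Local minima of A (where A''>0): A(-4)=128, A(2)=-304. Local minima of B: B(-1)=-14, B(3)=-270.
So the global minimum of g is A(2) + B(3) + 2 = -304 − 270 + 2 = -572, attained at (2, 3).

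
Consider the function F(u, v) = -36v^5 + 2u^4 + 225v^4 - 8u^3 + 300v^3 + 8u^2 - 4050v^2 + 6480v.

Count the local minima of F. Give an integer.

4

F separates as a function of u plus a function of v, so ∇F=0 decouples.
∂F/∂u = 8u(u - 2)(u - 1) = 0 at u ∈ {0, 1, 2}; ∂F/∂v = -180(v - 4)(v - 3)(v - 1)(v + 3) = 0 at v ∈ {-3, 1, 3, 4}.
The Hessian is diagonal: diag(F_uu, F_vv). Second derivatives: F_uu(0)=16, F_uu(1)=-8, F_uu(2)=16; F_vv(-3)=30240, F_vv(1)=-4320, F_vv(3)=2160, F_vv(4)=-3780.
Local minima occur where both diagonal entries positive: (0, -3), (0, 3), (2, -3), (2, 3). Count: 4.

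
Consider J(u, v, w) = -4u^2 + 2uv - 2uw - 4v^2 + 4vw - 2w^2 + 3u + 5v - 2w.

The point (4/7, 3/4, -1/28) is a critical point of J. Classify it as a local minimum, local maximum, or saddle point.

local maximum

The Hessian is constant: H = [[-8, 2, -2], [2, -8, 4], [-2, 4, -4]].
Leading principal minors: Δ₁ = -8, Δ₂ = 60, Δ₃ = -112.
The minors alternate sign starting negative (−, +, −), so H is negative definite: a local maximum.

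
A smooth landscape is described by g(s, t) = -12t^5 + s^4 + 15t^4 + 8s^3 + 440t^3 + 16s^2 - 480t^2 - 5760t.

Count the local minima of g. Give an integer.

g separates as a function of s plus a function of t, so ∇g=0 decouples.
∂g/∂s = 4s(s + 2)(s + 4) = 0 at s ∈ {-4, -2, 0}; ∂g/∂t = -60(t - 4)(t - 3)(t + 2)(t + 4) = 0 at t ∈ {-4, -2, 3, 4}.
The Hessian is diagonal: diag(g_ss, g_tt). Second derivatives: g_ss(-4)=32, g_ss(-2)=-16, g_ss(0)=32; g_tt(-4)=6720, g_tt(-2)=-3600, g_tt(3)=2100, g_tt(4)=-2880.
Local minima occur where both diagonal entries positive: (-4, -4), (-4, 3), (0, -4), (0, 3). Count: 4.

4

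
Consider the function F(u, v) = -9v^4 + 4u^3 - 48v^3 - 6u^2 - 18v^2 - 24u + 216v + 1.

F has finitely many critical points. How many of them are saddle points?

3

F separates as a function of u plus a function of v, so ∇F=0 decouples.
∂F/∂u = 12(u - 2)(u + 1) = 0 at u ∈ {-1, 2}; ∂F/∂v = -36(v - 1)(v + 2)(v + 3) = 0 at v ∈ {-3, -2, 1}.
The Hessian is diagonal: diag(F_uu, F_vv). Second derivatives: F_uu(-1)=-36, F_uu(2)=36; F_vv(-3)=-144, F_vv(-2)=108, F_vv(1)=-432.
Saddle points occur where the two diagonal entries have opposite signs: (-1, -2), (2, -3), (2, 1). Count: 3.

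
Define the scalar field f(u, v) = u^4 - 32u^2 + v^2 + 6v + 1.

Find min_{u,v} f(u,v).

f(u,v) separates as P(u) + Q(v) + 1, so its minimum is min P + min Q + 1.
P'(u) = 4u(u - 4)(u + 4) vanishes at u ∈ {-4, 0, 4}; Q'(v) = 2v + 6 vanishes at v ∈ {-3}.
Local minima of P (where P''>0): P(-4)=-256, P(4)=-256. Local minima of Q: Q(-3)=-9.
So the global minimum of f is P(-4) + Q(-3) + 1 = -256 − 9 + 1 = -264, attained at (-4, -3).

-264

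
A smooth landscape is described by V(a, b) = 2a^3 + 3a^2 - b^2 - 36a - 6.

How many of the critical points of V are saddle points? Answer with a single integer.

1

V separates as a function of a plus a function of b, so ∇V=0 decouples.
∂V/∂a = 6(a - 2)(a + 3) = 0 at a ∈ {-3, 2}; ∂V/∂b = -2b = 0 at b ∈ {0}.
The Hessian is diagonal: diag(V_aa, V_bb). Second derivatives: V_aa(-3)=-30, V_aa(2)=30; V_bb(0)=-2.
Saddle points occur where the two diagonal entries have opposite signs: (2, 0). Count: 1.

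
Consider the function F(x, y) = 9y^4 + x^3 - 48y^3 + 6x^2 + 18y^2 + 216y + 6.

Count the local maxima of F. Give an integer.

F separates as a function of x plus a function of y, so ∇F=0 decouples.
∂F/∂x = 3x(x + 4) = 0 at x ∈ {-4, 0}; ∂F/∂y = 36(y - 3)(y - 2)(y + 1) = 0 at y ∈ {-1, 2, 3}.
The Hessian is diagonal: diag(F_xx, F_yy). Second derivatives: F_xx(-4)=-12, F_xx(0)=12; F_yy(-1)=432, F_yy(2)=-108, F_yy(3)=144.
Local maxima occur where both diagonal entries negative: (-4, 2). Count: 1.

1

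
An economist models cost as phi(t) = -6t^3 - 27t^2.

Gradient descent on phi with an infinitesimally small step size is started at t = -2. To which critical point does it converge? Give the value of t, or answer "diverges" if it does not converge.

-3

phi'(t) = -18t(t + 3), so phi'(-2) = 36.
Gradient descent moves in the -phi' direction, i.e. t is decreasing.
The nearest critical point in that direction is t = -3, where phi'' = 54 > 0 (a local minimum). The iterate converges there.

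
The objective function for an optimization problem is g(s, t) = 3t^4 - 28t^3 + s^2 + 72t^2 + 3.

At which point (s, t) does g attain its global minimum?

g(s,t) separates as P(s) + Q(t) + 3, so its minimum is min P + min Q + 3.
P'(s) = 2s vanishes at s ∈ {0}; Q'(t) = 12t(t - 4)(t - 3) vanishes at t ∈ {0, 3, 4}.
Local minima of P (where P''>0): P(0)=0. Local minima of Q: Q(0)=0, Q(4)=128.
So the global minimum of g is P(0) + Q(0) + 3 = 0 + 0 + 3 = 3, attained at (0, 0).

(0, 0)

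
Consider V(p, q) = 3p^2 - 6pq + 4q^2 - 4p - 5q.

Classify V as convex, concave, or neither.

V is quadratic, so its Hessian is the constant matrix H = [[6, -6], [-6, 8]].
det(H) = 12, tr(H) = 14.
det(H) > 0 and tr(H) > 0, so H is positive definite everywhere: convex.

convex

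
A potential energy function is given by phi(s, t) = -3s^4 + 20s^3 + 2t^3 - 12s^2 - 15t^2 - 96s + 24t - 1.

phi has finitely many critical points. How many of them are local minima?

phi separates as a function of s plus a function of t, so ∇phi=0 decouples.
∂phi/∂s = -12(s - 4)(s - 2)(s + 1) = 0 at s ∈ {-1, 2, 4}; ∂phi/∂t = 6(t - 4)(t - 1) = 0 at t ∈ {1, 4}.
The Hessian is diagonal: diag(phi_ss, phi_tt). Second derivatives: phi_ss(-1)=-180, phi_ss(2)=72, phi_ss(4)=-120; phi_tt(1)=-18, phi_tt(4)=18.
Local minima occur where both diagonal entries positive: (2, 4). Count: 1.

1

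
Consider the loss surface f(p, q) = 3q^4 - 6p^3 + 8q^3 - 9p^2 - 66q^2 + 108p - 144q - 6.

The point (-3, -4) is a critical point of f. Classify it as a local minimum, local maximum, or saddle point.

The mixed partial ∂²f/∂p∂q is 0, so the Hessian at any point is diag(f_pp, f_qq) = diag(-18(2p + 1), 12(3q^2 + 4q - 11)).
At (-3, -4): H = diag(90, 252).
Both eigenvalues are positive, so H is positive definite: a local minimum.

local minimum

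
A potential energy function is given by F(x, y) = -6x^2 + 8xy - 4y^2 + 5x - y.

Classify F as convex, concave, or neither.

F is quadratic, so its Hessian is the constant matrix H = [[-12, 8], [8, -8]].
det(H) = 32, tr(H) = -20.
det(H) > 0 and tr(H) < 0, so H is negative definite everywhere: concave.

concave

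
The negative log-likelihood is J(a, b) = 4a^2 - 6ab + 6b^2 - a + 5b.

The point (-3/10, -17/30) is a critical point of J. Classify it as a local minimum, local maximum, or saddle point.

The Hessian of J is constant: H = [[8, -6], [-6, 12]].
det(H) = 8·12 − (-6)² = 60.
det(H) > 0 and tr(H) = 20 > 0, so H is positive definite and the point is a local minimum.

local minimum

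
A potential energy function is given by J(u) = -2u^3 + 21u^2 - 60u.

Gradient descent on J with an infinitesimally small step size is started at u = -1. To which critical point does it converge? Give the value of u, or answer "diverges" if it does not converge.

J'(u) = -6(u - 5)(u - 2), so J'(-1) = -108.
Gradient descent moves in the -J' direction, i.e. u is increasing.
The nearest critical point in that direction is u = 2, where J'' = 18 > 0 (a local minimum). The iterate converges there.

2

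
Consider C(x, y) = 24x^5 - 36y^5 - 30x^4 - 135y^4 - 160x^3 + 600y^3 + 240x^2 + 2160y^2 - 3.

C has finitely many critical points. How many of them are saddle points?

8

C separates as a function of x plus a function of y, so ∇C=0 decouples.
∂C/∂x = 120x(x - 2)(x - 1)(x + 2) = 0 at x ∈ {-2, 0, 1, 2}; ∂C/∂y = -180y(y - 3)(y + 2)(y + 4) = 0 at y ∈ {-4, -2, 0, 3}.
The Hessian is diagonal: diag(C_xx, C_yy). Second derivatives: C_xx(-2)=-2880, C_xx(0)=480, C_xx(1)=-360, C_xx(2)=960; C_yy(-4)=10080, C_yy(-2)=-3600, C_yy(0)=4320, C_yy(3)=-18900.
Saddle points occur where the two diagonal entries have opposite signs: (-2, -4), (-2, 0), (0, -2), (0, 3), (1, -4), (1, 0), (2, -2), (2, 3). Count: 8.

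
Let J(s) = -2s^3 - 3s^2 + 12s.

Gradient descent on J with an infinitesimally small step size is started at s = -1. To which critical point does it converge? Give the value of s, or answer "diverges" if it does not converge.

J'(s) = -6(s - 1)(s + 2), so J'(-1) = 12.
Gradient descent moves in the -J' direction, i.e. s is decreasing.
The nearest critical point in that direction is s = -2, where J'' = 18 > 0 (a local minimum). The iterate converges there.

-2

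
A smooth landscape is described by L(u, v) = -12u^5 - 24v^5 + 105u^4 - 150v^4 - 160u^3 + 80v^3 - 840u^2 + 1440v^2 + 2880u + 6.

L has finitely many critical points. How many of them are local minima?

4

L separates as a function of u plus a function of v, so ∇L=0 decouples.
∂L/∂u = -60(u - 4)(u - 3)(u - 2)(u + 2) = 0 at u ∈ {-2, 2, 3, 4}; ∂L/∂v = -120v(v - 2)(v + 3)(v + 4) = 0 at v ∈ {-4, -3, 0, 2}.
The Hessian is diagonal: diag(L_uu, L_vv). Second derivatives: L_uu(-2)=7200, L_uu(2)=-480, L_uu(3)=300, L_uu(4)=-720; L_vv(-4)=2880, L_vv(-3)=-1800, L_vv(0)=2880, L_vv(2)=-7200.
Local minima occur where both diagonal entries positive: (-2, -4), (-2, 0), (3, -4), (3, 0). Count: 4.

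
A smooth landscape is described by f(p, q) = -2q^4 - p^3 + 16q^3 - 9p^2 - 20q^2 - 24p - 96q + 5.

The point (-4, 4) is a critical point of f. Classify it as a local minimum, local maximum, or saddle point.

The mixed partial ∂²f/∂p∂q is 0, so the Hessian at any point is diag(f_pp, f_qq) = diag(-6(p + 3), 8(-3q^2 + 12q - 5)).
At (-4, 4): H = diag(6, -40).
The eigenvalues have opposite signs, so H is indefinite: a saddle point.

saddle point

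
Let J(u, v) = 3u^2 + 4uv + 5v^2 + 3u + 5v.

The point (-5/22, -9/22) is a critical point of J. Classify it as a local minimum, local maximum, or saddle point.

local minimum

The Hessian of J is constant: H = [[6, 4], [4, 10]].
det(H) = 6·10 − 4² = 44.
det(H) > 0 and tr(H) = 16 > 0, so H is positive definite and the point is a local minimum.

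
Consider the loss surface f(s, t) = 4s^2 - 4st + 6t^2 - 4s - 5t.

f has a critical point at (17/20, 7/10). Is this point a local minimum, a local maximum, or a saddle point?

The Hessian of f is constant: H = [[8, -4], [-4, 12]].
det(H) = 8·12 − (-4)² = 80.
det(H) > 0 and tr(H) = 20 > 0, so H is positive definite and the point is a local minimum.

local minimum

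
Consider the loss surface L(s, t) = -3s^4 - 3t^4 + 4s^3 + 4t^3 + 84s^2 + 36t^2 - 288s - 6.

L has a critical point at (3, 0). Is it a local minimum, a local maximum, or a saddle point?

The mixed partial ∂²L/∂s∂t is 0, so the Hessian at any point is diag(L_ss, L_tt) = diag(12(-3s^2 + 2s + 14), 12(-3t^2 + 2t + 6)).
At (3, 0): H = diag(-84, 72).
The eigenvalues have opposite signs, so H is indefinite: a saddle point.

saddle point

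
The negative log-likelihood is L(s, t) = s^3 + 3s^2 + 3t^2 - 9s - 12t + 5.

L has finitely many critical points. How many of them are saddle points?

L separates as a function of s plus a function of t, so ∇L=0 decouples.
∂L/∂s = 3(s - 1)(s + 3) = 0 at s ∈ {-3, 1}; ∂L/∂t = 6(t - 2) = 0 at t ∈ {2}.
The Hessian is diagonal: diag(L_ss, L_tt). Second derivatives: L_ss(-3)=-12, L_ss(1)=12; L_tt(2)=6.
Saddle points occur where the two diagonal entries have opposite signs: (-3, 2). Count: 1.

1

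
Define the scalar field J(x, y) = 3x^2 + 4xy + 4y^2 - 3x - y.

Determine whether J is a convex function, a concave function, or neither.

convex

J is quadratic, so its Hessian is the constant matrix H = [[6, 4], [4, 8]].
det(H) = 32, tr(H) = 14.
det(H) > 0 and tr(H) > 0, so H is positive definite everywhere: convex.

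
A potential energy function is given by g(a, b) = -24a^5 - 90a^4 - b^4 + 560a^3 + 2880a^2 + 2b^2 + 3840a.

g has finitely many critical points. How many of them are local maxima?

4

g separates as a function of a plus a function of b, so ∇g=0 decouples.
∂g/∂a = -120(a - 4)(a + 1)(a + 2)(a + 4) = 0 at a ∈ {-4, -2, -1, 4}; ∂g/∂b = -4b(b - 1)(b + 1) = 0 at b ∈ {-1, 0, 1}.
The Hessian is diagonal: diag(g_aa, g_bb). Second derivatives: g_aa(-4)=5760, g_aa(-2)=-1440, g_aa(-1)=1800, g_aa(4)=-28800; g_bb(-1)=-8, g_bb(0)=4, g_bb(1)=-8.
Local maxima occur where both diagonal entries negative: (-2, -1), (-2, 1), (4, -1), (4, 1). Count: 4.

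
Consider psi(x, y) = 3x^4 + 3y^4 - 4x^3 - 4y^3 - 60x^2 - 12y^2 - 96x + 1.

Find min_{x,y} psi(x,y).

-863

psi(x,y) separates as P(x) + Q(y) + 1, so its minimum is min P + min Q + 1.
P'(x) = 12(x - 4)(x + 1)(x + 2) vanishes at x ∈ {-2, -1, 4}; Q'(y) = 12y(y - 2)(y + 1) vanishes at y ∈ {-1, 0, 2}.
Local minima of P (where P''>0): P(-2)=32, P(4)=-832. Local minima of Q: Q(-1)=-5, Q(2)=-32.
So the global minimum of psi is P(4) + Q(2) + 1 = -832 − 32 + 1 = -863, attained at (4, 2).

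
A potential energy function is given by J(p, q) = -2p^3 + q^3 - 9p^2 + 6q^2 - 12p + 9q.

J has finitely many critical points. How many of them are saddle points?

2

J separates as a function of p plus a function of q, so ∇J=0 decouples.
∂J/∂p = -6(p + 1)(p + 2) = 0 at p ∈ {-2, -1}; ∂J/∂q = 3(q + 1)(q + 3) = 0 at q ∈ {-3, -1}.
The Hessian is diagonal: diag(J_pp, J_qq). Second derivatives: J_pp(-2)=6, J_pp(-1)=-6; J_qq(-3)=-6, J_qq(-1)=6.
Saddle points occur where the two diagonal entries have opposite signs: (-2, -3), (-1, -1). Count: 2.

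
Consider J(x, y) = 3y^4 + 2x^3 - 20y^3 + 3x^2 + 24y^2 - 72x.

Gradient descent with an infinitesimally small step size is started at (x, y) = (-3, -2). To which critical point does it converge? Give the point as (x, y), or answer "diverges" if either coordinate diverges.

(3, 0)

J is separable, so gradient descent decouples: x follows -∂J/∂x, y follows -∂J/∂y.
∂J/∂x = 6(x - 3)(x + 4); at x=-3 this is -36, so x increases.
∂J/∂y = 12y(y - 4)(y - 1); at y=-2 this is -432, so y increases.
x converges to its nearest critical value 3 (a local min of the x-part); y converges to 0. The iterate converges to (3, 0).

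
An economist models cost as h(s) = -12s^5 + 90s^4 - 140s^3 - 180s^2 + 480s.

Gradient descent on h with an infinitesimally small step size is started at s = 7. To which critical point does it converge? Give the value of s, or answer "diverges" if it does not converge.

h'(s) = -60(s - 4)(s - 2)(s - 1)(s + 1), so h'(7) = -43200.
Gradient descent moves in the -h' direction, i.e. s is increasing.
There is no critical point above s=7, and h' keeps the same sign, so the iterate runs off to +∞.

diverges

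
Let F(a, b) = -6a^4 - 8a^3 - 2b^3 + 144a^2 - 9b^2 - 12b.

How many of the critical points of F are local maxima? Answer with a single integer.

2

F separates as a function of a plus a function of b, so ∇F=0 decouples.
∂F/∂a = -24a(a - 3)(a + 4) = 0 at a ∈ {-4, 0, 3}; ∂F/∂b = -6(b + 1)(b + 2) = 0 at b ∈ {-2, -1}.
The Hessian is diagonal: diag(F_aa, F_bb). Second derivatives: F_aa(-4)=-672, F_aa(0)=288, F_aa(3)=-504; F_bb(-2)=6, F_bb(-1)=-6.
Local maxima occur where both diagonal entries negative: (-4, -1), (3, -1). Count: 2.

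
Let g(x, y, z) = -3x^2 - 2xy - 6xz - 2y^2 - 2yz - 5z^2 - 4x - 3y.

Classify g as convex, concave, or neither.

concave

g is quadratic, so its Hessian is the constant matrix H = [[-6, -2, -6], [-2, -4, -2], [-6, -2, -10]].
Leading principal minors: -6, 20, -80.
Signs alternate −, +, − ⇒ H ≺ 0 ⇒ concave.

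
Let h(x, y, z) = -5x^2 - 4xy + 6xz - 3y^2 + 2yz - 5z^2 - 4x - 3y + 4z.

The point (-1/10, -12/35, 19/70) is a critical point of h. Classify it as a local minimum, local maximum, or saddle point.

The Hessian is constant: H = [[-10, -4, 6], [-4, -6, 2], [6, 2, -10]].
Leading principal minors: Δ₁ = -10, Δ₂ = 44, Δ₃ = -280.
The minors alternate sign starting negative (−, +, −), so H is negative definite: a local maximum.

local maximum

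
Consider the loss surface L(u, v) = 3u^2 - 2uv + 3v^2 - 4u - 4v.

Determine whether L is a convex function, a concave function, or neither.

convex

L is quadratic, so its Hessian is the constant matrix H = [[6, -2], [-2, 6]].
det(H) = 32, tr(H) = 12.
det(H) > 0 and tr(H) > 0, so H is positive definite everywhere: convex.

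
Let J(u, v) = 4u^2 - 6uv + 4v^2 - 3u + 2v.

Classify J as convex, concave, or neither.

J is quadratic, so its Hessian is the constant matrix H = [[8, -6], [-6, 8]].
det(H) = 28, tr(H) = 16.
det(H) > 0 and tr(H) > 0, so H is positive definite everywhere: convex.

convex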